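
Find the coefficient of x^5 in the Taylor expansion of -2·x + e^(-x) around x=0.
Expand to order 5: -2·x + e^(-x) = -x^5/120 + x^4/24 - x^3/6 + x^2/2 - 3·x + 1 + O(x^6).
The coefficient of x^5 is -1/120.

Final answer: -1/120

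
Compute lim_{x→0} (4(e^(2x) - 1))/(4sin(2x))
Both numerator and denominator → 0 as x → 0; this is a 0/0 indeterminate form.
Expand each to leading order near x = 0: numerator ~ 8·x, denominator ~ 8·x.
The limit of the ratio is 1.

Final answer: 1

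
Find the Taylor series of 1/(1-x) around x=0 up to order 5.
x^5 + x^4 + x^3 + x^2 + x + 1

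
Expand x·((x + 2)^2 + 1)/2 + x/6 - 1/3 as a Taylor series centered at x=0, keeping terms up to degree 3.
x^3/2 + 2·x^2 + 8·x/3 - 1/3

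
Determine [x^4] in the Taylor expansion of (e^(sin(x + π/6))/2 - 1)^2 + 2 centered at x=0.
Expand to order 4: (e^(sin(x + π/6))/2 - 1)^2 + 2 = x^4·(-1 + e^(1/2)/2)^2·(-27·e/(256·(-1 + e^(1/2)/2)^2) - 55·e^(1/2)/(384·(-1 + e^(1/2)/2))) + x^3·(-1 + e^(1/2)/2)^2·(-7·√(3)·e^(1/2)/(48·(-1 + e^(1/2)/2)) + √(3)·e/(32·(-1 + e^(1/2)/2)^2)) + x^2·(-1 + e^(1/2)/2)^2·(e^(1/2)/(8·(-1 + e^(1/2)/2)) + 3·e/(16·(-1 + e^(1/2)/2)^2)) + √(3)·x·(-1 + e^(1/2)/2)·e^(1/2)/2 + (-1 + e^(1/2)/2)^2 + 2 + O(x^5).
The coefficient of x^4 is (-1 + e^(1/2)/2)^2·(-27·e/(256·(-1 + e^(1/2)/2)^2) - 55·e^(1/2)/(384·(-1 + e^(1/2)/2))).

Final answer: (-1 + e^(1/2)/2)^2·(-27·e/(256·(-1 + e^(1/2)/2)^2) - 55·e^(1/2)/(384·(-1 + e^(1/2)/2)))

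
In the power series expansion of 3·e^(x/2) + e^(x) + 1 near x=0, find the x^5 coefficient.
Expand to order 5: 3·e^(x/2) + e^(x) + 1 = 7·x^5/768 + 19·x^4/384 + 11·x^3/48 + 7·x^2/8 + 5·x/2 + 5 + O(x^6).
The coefficient of x^5 is 7/768.

Final answer: 7/768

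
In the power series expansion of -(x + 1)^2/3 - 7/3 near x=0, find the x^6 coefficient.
Expand to order 6: -(x + 1)^2/3 - 7/3 = -x^2/3 - 2·x/3 - 8/3 + O(x^7).
The coefficient of x^6 is 0.

Final answer: 0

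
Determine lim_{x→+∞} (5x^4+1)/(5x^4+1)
This is an ∞/∞ indeterminate form as x → +∞.
Divide numerator and denominator by x^4 and let the lower-order terms vanish; the leading terms give 5/5 = 1.
Limit = 1.

Final answer: 1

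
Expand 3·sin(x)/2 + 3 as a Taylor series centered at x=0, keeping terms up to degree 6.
x^5/80 - x^3/4 + 3·x/2 + 3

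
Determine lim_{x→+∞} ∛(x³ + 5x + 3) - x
This is an ∞ − ∞ indeterminate form.
Multiply by (A² + AB + B²)/(A² + AB + B²) where A = ∛(x³+5x + 3), B = x to use A³ − B³ = (A−B)(A²+AB+B²); the x³ terms cancel, leaving (5x + 3)/(A²+AB+B²) with denominator ~ 3x², so the limit is 0.
Limit = 0.

Final answer: 0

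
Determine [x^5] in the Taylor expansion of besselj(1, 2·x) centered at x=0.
Expand to order 5: besselj(1, 2·x) = x^5/12 - x^3/2 + x + O(x^6).
The coefficient of x^5 is 1/12.

Final answer: 1/12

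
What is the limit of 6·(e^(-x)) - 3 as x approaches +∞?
Evaluate the dominant behaviour as x → +∞; each term tends to a finite value or vanishes.
Limit = -3.

Final answer: -3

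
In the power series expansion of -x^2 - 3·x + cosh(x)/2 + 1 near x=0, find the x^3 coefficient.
Expand to order 3: -x^2 - 3·x + cosh(x)/2 + 1 = -3·x^2/4 - 3·x + 3/2 + O(x^4).
The coefficient of x^3 is 0.

Final answer: 0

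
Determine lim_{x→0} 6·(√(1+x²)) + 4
Direct substitution at x = 0 gives 10.

Final answer: 10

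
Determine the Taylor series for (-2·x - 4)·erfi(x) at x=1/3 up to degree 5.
-14·erfi(1/3)/3 + (-28·e^(1/9) - 6·√(π)·erfi(1/3))·(x - 1/3)/(3·√(π)) - 64·e^(1/9)·(x - 1/3)^2/(9·√(π)) - 416·e^(1/9)·(x - 1/3)^3/(81·√(π)) - 802·e^(1/9)·(x - 1/3)^4/(243·√(π)) - 1516·e^(1/9)·(x - 1/3)^5/(729·√(π))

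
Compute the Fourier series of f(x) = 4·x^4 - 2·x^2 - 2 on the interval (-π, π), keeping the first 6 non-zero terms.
(200 - 32·π^2)·cos(x) + (-14 + 8·π^2)·cos(2·x) + (88/27 - 32·π^2/9)·cos(3·x) + (-5/4 + 2·π^2)·cos(4·x) + (392/625 - 32·π^2/25)·cos(5·x) - 2·π^2/3 - 2 + 4·π^4/5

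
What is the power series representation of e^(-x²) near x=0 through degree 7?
-x^6/6 + x^4/2 - x^2 + 1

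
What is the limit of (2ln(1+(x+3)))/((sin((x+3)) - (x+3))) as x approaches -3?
Both numerator and denominator → 0 as x → -3; this is a 0/0 indeterminate form.
Expand each to leading order near x = -3: numerator ~ 2·(x + 3), denominator ~ -(x + 3)^3/6.
The limit of the ratio is -∞.

Final answer: -∞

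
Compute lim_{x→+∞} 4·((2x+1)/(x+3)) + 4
Evaluate the dominant behaviour as x → +∞; each term tends to a finite value or vanishes.
Limit = 12.

Final answer: 12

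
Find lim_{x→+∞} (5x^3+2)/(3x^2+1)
This is an ∞/∞ indeterminate form as x → +∞.
Divide numerator and denominator by x^3 and let the lower-order terms vanish; the numerator's degree 3 exceeds the denominator's degree 2, so the quotient diverges.
Limit = ∞.

Final answer: ∞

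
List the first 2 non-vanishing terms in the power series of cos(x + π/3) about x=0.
-√(3)·x/2 + 1/2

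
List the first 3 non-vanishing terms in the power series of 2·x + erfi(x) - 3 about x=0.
2·x^3/(3·√(π)) + x·(2/√(π) + 2) - 3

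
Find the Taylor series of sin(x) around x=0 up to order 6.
x^5/120 - x^3/6 + x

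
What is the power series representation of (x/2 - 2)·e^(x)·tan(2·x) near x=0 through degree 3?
-19·x^3/3 - 3·x^2 - 4·x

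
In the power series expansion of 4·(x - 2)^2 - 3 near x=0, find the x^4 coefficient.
Expand to order 4: 4·(x - 2)^2 - 3 = 4·x^2 - 16·x + 13 + O(x^5).
The coefficient of x^4 is 0.

Final answer: 0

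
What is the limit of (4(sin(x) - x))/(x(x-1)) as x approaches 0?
Both numerator and denominator → 0 as x → 0; this is a 0/0 indeterminate form.
Expand each to leading order near x = 0: numerator ~ -2·x^3/3, denominator ~ -x.
The limit of the ratio is 0.

Final answer: 0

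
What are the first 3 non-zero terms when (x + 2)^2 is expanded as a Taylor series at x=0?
x^2 + 4·x + 4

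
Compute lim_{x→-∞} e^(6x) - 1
Evaluate the dominant behaviour as x → -∞; each term tends to a finite value or vanishes.
Limit = -1.

Final answer: -1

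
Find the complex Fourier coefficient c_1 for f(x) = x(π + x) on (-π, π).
Compute the real Fourier coefficients first: a_1 = -4, b_1 = 2·π.
Then c_1 = (a_1 − i·b_1)/2 = -2 - i·π.

Final answer: -2 - i·π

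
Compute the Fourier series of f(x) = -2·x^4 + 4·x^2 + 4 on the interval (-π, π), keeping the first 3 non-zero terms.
(-112 + 16·π^2)·cos(x) + (10 - 4·π^2)·cos(2·x) - 2·π^4/5 + 4 + 4·π^2/3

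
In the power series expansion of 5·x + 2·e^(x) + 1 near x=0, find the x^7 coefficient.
Expand to order 7: 5·x + 2·e^(x) + 1 = x^7/2520 + x^6/360 + x^5/60 + x^4/12 + x^3/3 + x^2 + 7·x + 3 + O(x^8).
The coefficient of x^7 is 1/2520.

Final answer: 1/2520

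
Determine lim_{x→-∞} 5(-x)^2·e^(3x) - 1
The product is a 0·∞ indeterminate form at x → -∞.
Rewrite the product as 5(-x)^2 / e^(-3x) (an ∞/∞ form) and apply L'Hôpital, or use the standard hierarchy e^(3|x|) ≫ |(-x)^2| as x → -∞.
The indeterminate product → 0, so the limit = -1.

Final answer: -1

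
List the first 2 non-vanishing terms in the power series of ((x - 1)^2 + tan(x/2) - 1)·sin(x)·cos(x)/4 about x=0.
x^3/4 - 3·x^2/8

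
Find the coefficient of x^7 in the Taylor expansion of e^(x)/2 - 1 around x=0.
Expand to order 7: e^(x)/2 - 1 = x^7/10080 + x^6/1440 + x^5/240 + x^4/48 + x^3/12 + x^2/4 + x/2 - 1/2 + O(x^8).
The coefficient of x^7 is 1/10080.

Final answer: 1/10080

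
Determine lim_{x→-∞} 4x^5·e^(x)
This is a 0·∞ indeterminate form at x → -∞.
Rewrite the product as 4x^5 / e^(-x) (an ∞/∞ form) and apply L'Hôpital, or use the standard hierarchy e^(|x|) ≫ |x^5| as x → -∞.
The indeterminate product → 0, so the limit = 0.

Final answer: 0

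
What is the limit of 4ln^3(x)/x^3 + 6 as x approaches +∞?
The quotient is an ∞/∞ indeterminate form as x → +∞.
The polynomial denominator x^3 dominates the logarithmic numerator (any positive power of x ≫ ln^3(x) as x → ∞), so the quotient → 0.
Adding the constant: 0 + 6 = 6. Limit = 6.

Final answer: 6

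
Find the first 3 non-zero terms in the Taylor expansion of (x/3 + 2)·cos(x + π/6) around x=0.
x^2·(-√(3)/2 - 1/6) + x·(-1 + √(3)/6) + √(3)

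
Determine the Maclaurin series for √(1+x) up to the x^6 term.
-21·x^6/1024 + 7·x^5/256 - 5·x^4/128 + x^3/16 - x^2/8 + x/2 + 1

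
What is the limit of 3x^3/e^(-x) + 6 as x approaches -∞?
The quotient is an ∞/∞ indeterminate form as x → -∞.
Compare growth rates of the dominant terms (exponentials ≫ polynomials ≫ logarithms), or apply L'Hôpital's rule; the quotient → 0.
Adding the constant: 0 + 6 = 6. Limit = 6.

Final answer: 6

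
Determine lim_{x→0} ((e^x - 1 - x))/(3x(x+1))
Both numerator and denominator → 0 as x → 0; this is a 0/0 indeterminate form.
Expand each to leading order near x = 0: numerator ~ x^2/2, denominator ~ 3·x.
The limit of the ratio is 0.

Final answer: 0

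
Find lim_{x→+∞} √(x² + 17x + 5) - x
This is an ∞ − ∞ indeterminate form.
Multiply and divide by the conjugate √(x²+17x + 5) + x; the x² terms cancel, leaving (17x + 5)/(√(x²+17x + 5)+x) → 17/2.
Limit = 17/2.

Final answer: 17/2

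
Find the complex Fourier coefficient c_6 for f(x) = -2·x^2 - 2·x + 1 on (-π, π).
Compute the real Fourier coefficients first: a_6 = -2/9, b_6 = 2/3.
Then c_6 = (a_6 − i·b_6)/2 = -1/9 - i/3.

Final answer: -1/9 - i/3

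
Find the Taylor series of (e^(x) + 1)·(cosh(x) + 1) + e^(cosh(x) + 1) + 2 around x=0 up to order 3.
5·x^3/6 + x^2·(2 + e^(2)/2) + 2·x + 6 + e^(2)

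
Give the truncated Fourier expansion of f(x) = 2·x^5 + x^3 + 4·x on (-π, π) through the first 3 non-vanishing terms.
(-78·π^2 + 4·π^4 + 476)·sin(x) + (-2·π^4 - 35/2 + 9·π^2)·sin(2·x) + (-62·π^2/27 + 340/81 + 4·π^4/3)·sin(3·x)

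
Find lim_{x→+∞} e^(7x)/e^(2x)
This is an ∞/∞ indeterminate form as x → +∞.
Rewrite e^(7x)/e^(2x) = e^((7−2)x) = e^(5x); the exponent coefficient is 5 > 0 so e^(5x) → ∞.
Limit = ∞.

Final answer: ∞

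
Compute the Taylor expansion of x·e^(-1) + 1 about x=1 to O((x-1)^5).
(1 + e)·e^(-1) + e^(-1)·(x - 1)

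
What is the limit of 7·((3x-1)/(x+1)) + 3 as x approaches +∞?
Evaluate the dominant behaviour as x → +∞; each term tends to a finite value or vanishes.
Limit = 24.

Final answer: 24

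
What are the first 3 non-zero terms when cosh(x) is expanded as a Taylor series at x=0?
x^4/24 + x^2/2 + 1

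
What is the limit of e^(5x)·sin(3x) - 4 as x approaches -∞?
Evaluate the dominant behaviour as x → -∞; each term tends to a finite value or vanishes.
Limit = -4.

Final answer: -4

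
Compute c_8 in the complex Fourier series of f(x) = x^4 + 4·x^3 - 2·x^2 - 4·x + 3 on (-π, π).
Compute the real Fourier coefficients first: a_8 = -35/256 + π^2/8, b_8 = 35/32 - π^2.
Then c_8 = (a_8 − i·b_8)/2 = -35/512 + π^2/16 - 35·i/64 + i·π^2/2.

Final answer: -35/512 + π^2/16 - 35·i/64 + i·π^2/2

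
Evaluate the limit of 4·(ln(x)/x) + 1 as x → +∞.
Evaluate the dominant behaviour as x → +∞; each term tends to a finite value or vanishes.
Limit = 1.

Final answer: 1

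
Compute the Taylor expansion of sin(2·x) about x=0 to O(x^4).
-4·x^3/3 + 2·x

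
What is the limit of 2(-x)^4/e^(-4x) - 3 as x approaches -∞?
The quotient is an ∞/∞ indeterminate form as x → -∞.
Compare growth rates of the dominant terms (exponentials ≫ polynomials ≫ logarithms), or apply L'Hôpital's rule; the quotient → 0.
Adding the constant: 0 - 3 = -3. Limit = -3.

Final answer: -3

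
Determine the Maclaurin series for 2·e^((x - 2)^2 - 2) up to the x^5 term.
-212·x^5·e^(2)/5 + 115·x^4·e^(2)/3 - 88·x^3·e^(2)/3 + 18·x^2·e^(2) - 8·x·e^(2) + 2·e^(2)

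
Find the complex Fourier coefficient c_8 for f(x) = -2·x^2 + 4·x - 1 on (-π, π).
Compute the real Fourier coefficients first: a_8 = -1/8, b_8 = -1.
Then c_8 = (a_8 − i·b_8)/2 = -1/16 + i/2.

Final answer: -1/16 + i/2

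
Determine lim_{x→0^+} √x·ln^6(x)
This is a 0·∞ indeterminate form at x → 0⁺.
Rewrite the product as ln^6(x) / x^(-1/2) and apply L'Hôpital, or use the standard hierarchy x^(-1/2) ≫ |ln x|^6 as x → 0⁺.
The indeterminate product → 0, so the limit = 0.

Final answer: 0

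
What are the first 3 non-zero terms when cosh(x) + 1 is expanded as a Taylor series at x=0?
x^4/24 + x^2/2 + 2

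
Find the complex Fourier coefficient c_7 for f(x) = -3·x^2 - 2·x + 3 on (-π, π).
Compute the real Fourier coefficients first: a_7 = 12/49, b_7 = -4/7.
Then c_7 = (a_7 − i·b_7)/2 = 6/49 + 2·i/7.

Final answer: 6/49 + 2·i/7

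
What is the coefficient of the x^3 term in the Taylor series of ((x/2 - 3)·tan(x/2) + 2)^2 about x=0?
Expand to order 3: ((x/2 - 3)·tan(x/2) + 2)^2 = -5·x^3/4 + 13·x^2/4 - 6·x + 4 + O(x^4).
The coefficient of x^3 is -5/4.

Final answer: -5/4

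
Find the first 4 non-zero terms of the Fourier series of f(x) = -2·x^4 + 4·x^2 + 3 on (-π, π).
(-112 + 16·π^2)·cos(x) + (10 - 4·π^2)·cos(2·x) + (-80/27 + 16·π^2/9)·cos(3·x) - 2·π^4/5 + 3 + 4·π^2/3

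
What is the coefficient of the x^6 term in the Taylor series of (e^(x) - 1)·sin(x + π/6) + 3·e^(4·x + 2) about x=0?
Expand to order 6: (e^(x) - 1)·sin(x + π/6) + 3·e^(4·x + 2) = x^6·(-√(3)/180 + 1/1440 + 256·e^(2)/15) + x^5·(-√(3)/48 - 1/60 + 128·e^(2)/5) + x^4·(-5/48 + 32·e^(2)) + x^3·(-1/6 + √(3)/4 + 32·e^(2)) + x^2·(1/4 + √(3)/2 + 24·e^(2)) + x·(1/2 + 12·e^(2)) + 3·e^(2) + O(x^7).
The coefficient of x^6 is -√(3)/180 + 1/1440 + 256·e^(2)/15.

Final answer: -√(3)/180 + 1/1440 + 256·e^(2)/15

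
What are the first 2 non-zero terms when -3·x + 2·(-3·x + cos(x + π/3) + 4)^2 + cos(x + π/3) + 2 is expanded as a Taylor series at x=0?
x·(-57 - 19·√(3)/2) + 43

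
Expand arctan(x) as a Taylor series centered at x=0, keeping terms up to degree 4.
-x^3/3 + x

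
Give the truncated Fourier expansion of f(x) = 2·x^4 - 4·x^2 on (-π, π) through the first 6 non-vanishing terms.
(112 - 16·π^2)·cos(x) + (-10 + 4·π^2)·cos(2·x) + (80/27 - 16·π^2/9)·cos(3·x) + (-11/8 + π^2)·cos(4·x) + (496/625 - 16·π^2/25)·cos(5·x) - 4·π^2/3 + 2·π^4/5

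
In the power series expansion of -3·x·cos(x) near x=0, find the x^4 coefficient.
Expand to order 4: -3·x·cos(x) = 3·x^3/2 - 3·x + O(x^5).
The coefficient of x^4 is 0.

Final answer: 0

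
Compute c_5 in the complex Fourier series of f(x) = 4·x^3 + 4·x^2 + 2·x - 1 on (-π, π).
Compute the real Fourier coefficients first: a_5 = -16/25, b_5 = 52/125 + 8·π^2/5.
Then c_5 = (a_5 − i·b_5)/2 = -8/25 - 4·i·π^2/5 - 26·i/125.

Final answer: -8/25 - 4·i·π^2/5 - 26·i/125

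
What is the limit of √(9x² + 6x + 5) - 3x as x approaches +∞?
As x → +∞: multiply by the conjugate to get (6x+5)/(√(9x²+6x+5)+3x); the denominator ~ 6x, so the limit is 6/6 = 1.
Limit = 1.

Final answer: 1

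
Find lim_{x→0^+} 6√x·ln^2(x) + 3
The product is a 0·∞ indeterminate form at x → 0⁺.
Rewrite the product as 6·ln^2(x) / x^(-1/2) and apply L'Hôpital, or use the standard hierarchy x^(-1/2) ≫ |ln x|^2 as x → 0⁺.
The indeterminate product → 0, so the limit = 3.

Final answer: 3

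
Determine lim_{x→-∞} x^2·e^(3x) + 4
The product is a 0·∞ indeterminate form at x → -∞.
Rewrite the product as x^2 / e^(-3x) (an ∞/∞ form) and apply L'Hôpital, or use the standard hierarchy e^(3|x|) ≫ |x^2| as x → -∞.
The indeterminate product → 0, so the limit = 4.

Final answer: 4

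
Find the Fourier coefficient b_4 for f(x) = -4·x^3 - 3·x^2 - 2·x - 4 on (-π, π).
b_4 = (1/π) ∫_{-π}^{π} f(x)·sin(4x) dx.
Evaluate the integral (use parity and integration by parts as needed): b_4 = 1/4 + 2·π^2.

Final answer: 1/4 + 2·π^2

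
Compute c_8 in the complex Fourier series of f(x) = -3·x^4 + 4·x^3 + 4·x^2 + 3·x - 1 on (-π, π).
Compute the real Fourier coefficients first: a_8 = 73/256 - 3·π^2/8, b_8 = -π^2 - 21/32.
Then c_8 = (a_8 − i·b_8)/2 = -3·π^2/16 + 73/512 + 21·i/64 + i·π^2/2.

Final answer: -3·π^2/16 + 73/512 + 21·i/64 + i·π^2/2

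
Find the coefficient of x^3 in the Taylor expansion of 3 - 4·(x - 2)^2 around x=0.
Expand to order 3: 3 - 4·(x - 2)^2 = -4·x^2 + 16·x - 13 + O(x^4).
The coefficient of x^3 is 0.

Final answer: 0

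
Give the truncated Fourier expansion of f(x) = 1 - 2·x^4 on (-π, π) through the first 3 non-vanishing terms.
(-96 + 16·π^2)·cos(x) + (6 - 4·π^2)·cos(2·x) - 2·π^4/5 + 1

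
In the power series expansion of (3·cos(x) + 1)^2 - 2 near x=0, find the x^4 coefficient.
Expand to order 4: (3·cos(x) + 1)^2 - 2 = 13·x^4/4 - 12·x^2 + 14 + O(x^5).
The coefficient of x^4 is 13/4.

Final answer: 13/4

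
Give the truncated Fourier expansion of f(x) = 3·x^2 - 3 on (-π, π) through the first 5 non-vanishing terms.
-12·cos(x) + 3·cos(2·x) - 4·cos(3·x)/3 + 3·cos(4·x)/4 - 3 + π^2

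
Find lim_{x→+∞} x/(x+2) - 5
Evaluate the dominant behaviour as x → +∞; each term tends to a finite value or vanishes.
Limit = -4.

Final answer: -4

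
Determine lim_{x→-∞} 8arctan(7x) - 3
Evaluate the dominant behaviour as x → -∞; each term tends to a finite value or vanishes.
Limit = -4·π - 3.

Final answer: -4·π - 3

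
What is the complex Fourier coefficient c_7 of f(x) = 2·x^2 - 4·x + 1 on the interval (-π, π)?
Compute the real Fourier coefficients first: a_7 = -8/49, b_7 = -8/7.
Then c_7 = (a_7 − i·b_7)/2 = -4/49 + 4·i/7.

Final answer: -4/49 + 4·i/7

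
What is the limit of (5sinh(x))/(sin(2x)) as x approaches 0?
Both numerator and denominator → 0 as x → 0; this is a 0/0 indeterminate form.
Expand each to leading order near x = 0: numerator ~ 5·x, denominator ~ 2·x.
The limit of the ratio is 5/2.

Final answer: 5/2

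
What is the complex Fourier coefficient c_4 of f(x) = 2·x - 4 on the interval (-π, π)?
Compute the real Fourier coefficients first: a_4 = 0, b_4 = -1.
Then c_4 = (a_4 − i·b_4)/2 = i/2.

Final answer: i/2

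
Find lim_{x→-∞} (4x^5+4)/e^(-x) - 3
The quotient is an ∞/∞ indeterminate form as x → -∞.
Compare growth rates of the dominant terms (exponentials ≫ polynomials ≫ logarithms), or apply L'Hôpital's rule; the quotient → 0.
Adding the constant: 0 - 3 = -3. Limit = -3.

Final answer: -3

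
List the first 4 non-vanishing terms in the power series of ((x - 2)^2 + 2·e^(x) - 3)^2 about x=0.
-6·x^3 + 16·x^2 - 12·x + 9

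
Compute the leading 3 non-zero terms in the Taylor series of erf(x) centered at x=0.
x^5/(5·√(π)) - 2·x^3/(3·√(π)) + 2·x/√(π)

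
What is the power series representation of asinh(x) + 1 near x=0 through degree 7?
-5·x^7/112 + 3·x^5/40 - x^3/6 + x + 1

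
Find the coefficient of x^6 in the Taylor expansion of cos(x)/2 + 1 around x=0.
Expand to order 6: cos(x)/2 + 1 = -x^6/1440 + x^4/48 - x^2/4 + 3/2 + O(x^7).
The coefficient of x^6 is -1/1440.

Final answer: -1/1440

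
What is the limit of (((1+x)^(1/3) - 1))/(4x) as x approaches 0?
Both numerator and denominator → 0 as x → 0; this is a 0/0 indeterminate form.
Expand each to leading order near x = 0: numerator ~ x/3, denominator ~ 4·x.
The limit of the ratio is 1/12.

Final answer: 1/12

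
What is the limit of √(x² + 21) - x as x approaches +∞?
This is an ∞ − ∞ indeterminate form.
Multiply and divide by the conjugate √(x²+21) + x; the x² terms cancel, leaving 21/(√(x²+21)+x) → 0.
Limit = 0.

Final answer: 0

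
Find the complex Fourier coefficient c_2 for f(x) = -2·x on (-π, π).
Compute the real Fourier coefficients first: a_2 = 0, b_2 = 2.
Then c_2 = (a_2 − i·b_2)/2 = -i.

Final answer: -i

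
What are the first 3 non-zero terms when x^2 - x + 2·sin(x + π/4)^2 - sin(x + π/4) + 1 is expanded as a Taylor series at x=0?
x^2·(√(2)/4 + 1) + x·(1 - √(2)/2) - √(2)/2 + 2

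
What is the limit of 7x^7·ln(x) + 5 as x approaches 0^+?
The product is a 0·∞ indeterminate form at x → 0⁺.
Rewrite the product as 7·ln(x) / x^(-7) and apply L'Hôpital, or use the standard hierarchy x^(-7) ≫ |ln x| as x → 0⁺.
The indeterminate product → 0, so the limit = 5.

Final answer: 5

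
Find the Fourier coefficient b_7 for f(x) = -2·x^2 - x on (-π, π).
b_7 = (1/π) ∫_{-π}^{π} f(x)·sin(7x) dx.
Evaluate the integral (use parity and integration by parts as needed): b_7 = -2/7.

Final answer: -2/7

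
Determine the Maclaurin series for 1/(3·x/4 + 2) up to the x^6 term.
729·x^6/524288 - 243·x^5/65536 + 81·x^4/8192 - 27·x^3/1024 + 9·x^2/128 - 3·x/16 + 1/2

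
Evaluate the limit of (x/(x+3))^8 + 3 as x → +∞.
As x → +∞: x/(x+3) = 1/(1 + 3/x) → 1, and the 8th power of a limit-1 base also → 1; with the additive constant, 1 + 3 = 4.
Limit = 4.

Final answer: 4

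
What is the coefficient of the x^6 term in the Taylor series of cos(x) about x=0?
Expand to order 6: cos(x) = -x^6/720 + x^4/24 - x^2/2 + 1 + O(x^7).
The coefficient of x^6 is -1/720.

Final answer: -1/720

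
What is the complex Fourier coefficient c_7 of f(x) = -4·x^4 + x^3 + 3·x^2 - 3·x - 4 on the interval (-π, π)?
Compute the real Fourier coefficients first: a_7 = -780/2401 + 32·π^2/49, b_7 = -306/343 + 2·π^2/7.
Then c_7 = (a_7 − i·b_7)/2 = -390/2401 + 16·π^2/49 - i·π^2/7 + 153·i/343.

Final answer: -390/2401 + 16·π^2/49 - i·π^2/7 + 153·i/343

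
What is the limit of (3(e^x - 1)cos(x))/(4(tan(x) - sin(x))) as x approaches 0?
Both numerator and denominator → 0 as x → 0; this is a 0/0 indeterminate form.
Expand each to leading order near x = 0: numerator ~ 3·x, denominator ~ 2·x^3.
The limit of the ratio is ∞.

Final answer: ∞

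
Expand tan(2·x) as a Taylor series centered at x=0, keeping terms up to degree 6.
64·x^5/15 + 8·x^3/3 + 2·x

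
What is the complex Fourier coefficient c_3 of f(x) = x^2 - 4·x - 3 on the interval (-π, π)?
Compute the real Fourier coefficients first: a_3 = -4/9, b_3 = -8/3.
Then c_3 = (a_3 − i·b_3)/2 = -2/9 + 4·i/3.

Final answer: -2/9 + 4·i/3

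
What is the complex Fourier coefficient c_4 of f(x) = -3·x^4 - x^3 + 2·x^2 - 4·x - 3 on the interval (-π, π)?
Compute the real Fourier coefficients first: a_4 = 17/16 - 3·π^2/2, b_4 = 29/16 + π^2/2.
Then c_4 = (a_4 − i·b_4)/2 = -3·π^2/4 + 17/32 - i·π^2/4 - 29·i/32.

Final answer: -3·π^2/4 + 17/32 - i·π^2/4 - 29·i/32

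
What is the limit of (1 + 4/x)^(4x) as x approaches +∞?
As x → +∞: write (1 + 4/x)^(4x) = ((1 + 4/x)^x)^4 → (e^4)^4 = e^16.
Limit = e^(16).

Final answer: e^(16)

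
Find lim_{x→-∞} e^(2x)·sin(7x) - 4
Evaluate the dominant behaviour as x → -∞; each term tends to a finite value or vanishes.
Limit = -4.

Final answer: -4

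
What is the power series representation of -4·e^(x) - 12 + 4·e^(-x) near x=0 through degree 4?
-4·x^3/3 - 8·x - 12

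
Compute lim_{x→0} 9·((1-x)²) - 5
Direct substitution at x = 0 gives 4.

Final answer: 4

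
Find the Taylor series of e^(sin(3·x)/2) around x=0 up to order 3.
-27·x^3/16 + 9·x^2/8 + 3·x/2 + 1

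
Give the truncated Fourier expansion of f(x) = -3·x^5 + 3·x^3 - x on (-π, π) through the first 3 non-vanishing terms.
(-758 - 6·π^4 + 126·π^2)·sin(x) + (-18·π^2 + 28 + 3·π^4)·sin(2·x) + (-2·π^4 - 134/27 + 58·π^2/9)·sin(3·x)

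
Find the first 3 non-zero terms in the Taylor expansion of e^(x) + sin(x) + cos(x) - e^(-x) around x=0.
-x^2/2 + 3·x + 1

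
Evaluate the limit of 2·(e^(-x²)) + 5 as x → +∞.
Evaluate the dominant behaviour as x → +∞; each term tends to a finite value or vanishes.
Limit = 5.

Final answer: 5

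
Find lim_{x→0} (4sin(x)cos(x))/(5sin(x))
Both numerator and denominator → 0 as x → 0; this is a 0/0 indeterminate form.
Expand each to leading order near x = 0: numerator ~ 4·x, denominator ~ 5·x.
The limit of the ratio is 4/5.

Final answer: 4/5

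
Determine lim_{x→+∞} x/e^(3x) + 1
The quotient is an ∞/∞ indeterminate form as x → +∞.
The exponential denominator e^(3x) dominates the polynomial numerator (e^x ≫ x as x → ∞), so the quotient → 0.
Adding the constant: 0 + 1 = 1. Limit = 1.

Final answer: 1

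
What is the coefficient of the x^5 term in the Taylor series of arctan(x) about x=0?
Expand to order 5: arctan(x) = x^5/5 - x^3/3 + x + O(x^6).
The coefficient of x^5 is 1/5.

Final answer: 1/5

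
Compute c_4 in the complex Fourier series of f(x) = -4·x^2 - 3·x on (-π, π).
Compute the real Fourier coefficients first: a_4 = -1, b_4 = 3/2.
Then c_4 = (a_4 − i·b_4)/2 = -1/2 - 3·i/4.

Final answer: -1/2 - 3·i/4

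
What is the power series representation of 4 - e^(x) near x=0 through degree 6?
-x^6/720 - x^5/120 - x^4/24 - x^3/6 - x^2/2 - x + 3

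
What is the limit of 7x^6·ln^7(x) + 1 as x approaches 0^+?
The product is a 0·∞ indeterminate form at x → 0⁺.
Rewrite the product as 7·ln^7(x) / x^(-6) and apply L'Hôpital, or use the standard hierarchy x^(-6) ≫ |ln x|^7 as x → 0⁺.
The indeterminate product → 0, so the limit = 1.

Final answer: 1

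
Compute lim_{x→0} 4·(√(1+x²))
Direct substitution at x = 0 gives 4.

Final answer: 4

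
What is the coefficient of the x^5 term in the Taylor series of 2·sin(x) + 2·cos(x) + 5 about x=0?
Expand to order 5: 2·sin(x) + 2·cos(x) + 5 = x^5/60 + x^4/12 - x^3/3 - x^2 + 2·x + 7 + O(x^6).
The coefficient of x^5 is 1/60.

Final answer: 1/60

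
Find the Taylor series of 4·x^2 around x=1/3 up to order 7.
4/9 + 8·(x - 1/3)/3 + 4·(x - 1/3)^2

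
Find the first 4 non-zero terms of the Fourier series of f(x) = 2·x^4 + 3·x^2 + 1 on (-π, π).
(84 - 16·π^2)·cos(x) + (-3 + 4·π^2)·cos(2·x) + (-16·π^2/9 - 4/27)·cos(3·x) + 1 + π^2 + 2·π^4/5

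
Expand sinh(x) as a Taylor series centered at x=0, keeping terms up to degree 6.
x^5/120 + x^3/6 + x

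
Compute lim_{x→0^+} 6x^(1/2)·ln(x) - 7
The product is a 0·∞ indeterminate form at x → 0⁺.
Rewrite the product as 6·ln(x) / x^(-1/2) and apply L'Hôpital, or use the standard hierarchy x^(-1/2) ≫ |ln x| as x → 0⁺.
The indeterminate product → 0, so the limit = -7.

Final answer: -7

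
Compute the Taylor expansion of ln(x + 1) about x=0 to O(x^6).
x^5/5 - x^4/4 + x^3/3 - x^2/2 + x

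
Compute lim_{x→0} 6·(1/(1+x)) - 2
Direct substitution at x = 0 gives 4.

Final answer: 4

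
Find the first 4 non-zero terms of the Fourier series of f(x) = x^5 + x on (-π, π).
(-40·π^2 + 2·π^4 + 242)·sin(x) + (-π^4 - 17/2 + 5·π^2)·sin(2·x) + (-40·π^2/27 + 134/81 + 2·π^4/3)·sin(3·x) + (-π^4/2 - 47/64 + 5·π^2/8)·sin(4·x)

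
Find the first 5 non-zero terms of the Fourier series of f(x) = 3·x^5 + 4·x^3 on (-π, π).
(-112·π^2 + 6·π^4 + 672)·sin(x) + (-3·π^4 - 33/2 + 11·π^2)·sin(2·x) + (-16·π^2/9 + 32/27 + 2·π^4)·sin(3·x) + (-3·π^4/2 - π^2/8 + 3/64)·sin(4·x) + (-96/625 + 16·π^2/25 + 6·π^4/5)·sin(5·x)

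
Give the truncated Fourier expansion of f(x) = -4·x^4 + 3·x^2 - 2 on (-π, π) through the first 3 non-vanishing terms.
(-204 + 32·π^2)·cos(x) + (15 - 8·π^2)·cos(2·x) - 4·π^4/5 - 2 + π^2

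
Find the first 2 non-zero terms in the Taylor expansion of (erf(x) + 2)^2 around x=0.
8·x/√(π) + 4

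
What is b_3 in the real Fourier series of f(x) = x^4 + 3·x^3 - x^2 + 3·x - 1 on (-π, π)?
b_3 = (1/π) ∫_{-π}^{π} f(x)·sin(3x) dx.
Evaluate the integral (use parity and integration by parts as needed): b_3 = 2/3 + 2·π^2.

Final answer: 2/3 + 2·π^2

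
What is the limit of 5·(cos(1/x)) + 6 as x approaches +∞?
Evaluate the dominant behaviour as x → +∞; each term tends to a finite value or vanishes.
Limit = 11.

Final answer: 11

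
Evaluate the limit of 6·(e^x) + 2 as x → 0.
Direct substitution at x = 0 gives 8.

Final answer: 8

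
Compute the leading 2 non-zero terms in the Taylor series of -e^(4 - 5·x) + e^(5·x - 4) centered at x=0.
x·(5·e^(-4) + 5·e^(4)) - e^(4) + e^(-4)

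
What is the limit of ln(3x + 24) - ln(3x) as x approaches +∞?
This is an ∞ − ∞ indeterminate form.
Combine the logarithms: ln(3x+24) − ln(3x) = ln((3x+24)/(3x)) = ln(1 + 24/(3x)) → ln(1) = 0.
Limit = 0.

Final answer: 0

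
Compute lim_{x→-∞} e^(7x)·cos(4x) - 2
Evaluate the dominant behaviour as x → -∞; each term tends to a finite value or vanishes.
Limit = -2.

Final answer: -2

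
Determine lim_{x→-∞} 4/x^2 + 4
Evaluate the dominant behaviour as x → -∞; each term tends to a finite value or vanishes.
Limit = 4.

Final answer: 4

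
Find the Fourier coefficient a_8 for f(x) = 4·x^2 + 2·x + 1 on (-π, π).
a_8 = (1/π) ∫_{-π}^{π} f(x)·cos(8x) dx.
Evaluate the integral (use parity and integration by parts as needed): a_8 = 1/4.

Final answer: 1/4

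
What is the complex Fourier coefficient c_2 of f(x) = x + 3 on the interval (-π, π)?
Compute the real Fourier coefficients first: a_2 = 0, b_2 = -1.
Then c_2 = (a_2 − i·b_2)/2 = i/2.

Final answer: i/2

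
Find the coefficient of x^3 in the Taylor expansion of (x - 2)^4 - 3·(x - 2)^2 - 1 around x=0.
Expand to order 3: (x - 2)^4 - 3·(x - 2)^2 - 1 = -8·x^3 + 21·x^2 - 20·x + 3 + O(x^4).
The coefficient of x^3 is -8.

Final answer: -8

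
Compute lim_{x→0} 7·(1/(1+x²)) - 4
Direct substitution at x = 0 gives 3.

Final answer: 3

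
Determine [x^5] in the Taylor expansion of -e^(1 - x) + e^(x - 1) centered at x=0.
Expand to order 5: -e^(1 - x) + e^(x - 1) = x^5·(e^(-1)/120 + e/120) + x^4·(-e/24 + e^(-1)/24) + x^3·(e^(-1)/6 + e/6) + x^2·(-e/2 + e^(-1)/2) + x·(e^(-1) + e) - e + e^(-1) + O(x^6).
The coefficient of x^5 is e^(-1)/120 + e/120.

Final answer: e^(-1)/120 + e/120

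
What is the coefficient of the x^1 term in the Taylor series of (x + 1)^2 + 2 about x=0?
Expand to order 1: (x + 1)^2 + 2 = 2·x + 3 + O(x^2).
The coefficient of x^1 is 2.

Final answer: 2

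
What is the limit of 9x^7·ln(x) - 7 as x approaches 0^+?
The product is a 0·∞ indeterminate form at x → 0⁺.
Rewrite the product as 9·ln(x) / x^(-7) and apply L'Hôpital, or use the standard hierarchy x^(-7) ≫ |ln x| as x → 0⁺.
The indeterminate product → 0, so the limit = -7.

Final answer: -7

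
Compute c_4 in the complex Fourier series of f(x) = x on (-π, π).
Compute the real Fourier coefficients first: a_4 = 0, b_4 = -1/2.
Then c_4 = (a_4 − i·b_4)/2 = i/4.

Final answer: i/4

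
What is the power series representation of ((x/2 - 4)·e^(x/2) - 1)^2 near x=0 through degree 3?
23·x^3/24 + 19·x^2/4 + 15·x + 25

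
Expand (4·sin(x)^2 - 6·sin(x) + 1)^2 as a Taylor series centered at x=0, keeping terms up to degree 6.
-392·x^6/45 + 239·x^5/10 + 4·x^4/3 - 46·x^3 + 44·x^2 - 12·x + 1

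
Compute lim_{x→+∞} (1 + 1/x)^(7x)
As x → +∞: write (1 + 1/x)^(7x) = ((1 + 1/x)^x)^7 → (e^1)^7 = e^7.
Limit = e^(7).

Final answer: e^(7)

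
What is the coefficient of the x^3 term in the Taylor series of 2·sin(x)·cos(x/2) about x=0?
Expand to order 3: 2·sin(x)·cos(x/2) = -7·x^3/12 + 2·x + O(x^4).
The coefficient of x^3 is -7/12.

Final answer: -7/12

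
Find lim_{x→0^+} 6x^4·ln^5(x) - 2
The product is a 0·∞ indeterminate form at x → 0⁺.
Rewrite the product as 6·ln^5(x) / x^(-4) and apply L'Hôpital, or use the standard hierarchy x^(-4) ≫ |ln x|^5 as x → 0⁺.
The indeterminate product → 0, so the limit = -2.

Final answer: -2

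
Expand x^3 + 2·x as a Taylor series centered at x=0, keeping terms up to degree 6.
x^3 + 2·x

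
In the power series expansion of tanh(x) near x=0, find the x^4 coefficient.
Expand to order 4: tanh(x) = -x^3/3 + x + O(x^5).
The coefficient of x^4 is 0.

Final answer: 0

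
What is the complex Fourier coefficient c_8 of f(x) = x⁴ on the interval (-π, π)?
Compute the real Fourier coefficients first: a_8 = -3/256 + π^2/8, b_8 = 0.
Then c_8 = (a_8 − i·b_8)/2 = -3/512 + π^2/16.

Final answer: -3/512 + π^2/16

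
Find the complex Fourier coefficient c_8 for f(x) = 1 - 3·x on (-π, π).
Compute the real Fourier coefficients first: a_8 = 0, b_8 = 3/4.
Then c_8 = (a_8 − i·b_8)/2 = -3·i/8.

Final answer: -3·i/8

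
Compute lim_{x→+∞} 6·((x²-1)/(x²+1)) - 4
Evaluate the dominant behaviour as x → +∞; each term tends to a finite value or vanishes.
Limit = 2.

Final answer: 2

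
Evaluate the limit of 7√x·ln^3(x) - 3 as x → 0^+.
The product is a 0·∞ indeterminate form at x → 0⁺.
Rewrite the product as 7·ln^3(x) / x^(-1/2) and apply L'Hôpital, or use the standard hierarchy x^(-1/2) ≫ |ln x|^3 as x → 0⁺.
The indeterminate product → 0, so the limit = -3.

Final answer: -3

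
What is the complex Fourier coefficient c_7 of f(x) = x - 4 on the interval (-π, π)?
Compute the real Fourier coefficients first: a_7 = 0, b_7 = 2/7.
Then c_7 = (a_7 − i·b_7)/2 = -i/7.

Final answer: -i/7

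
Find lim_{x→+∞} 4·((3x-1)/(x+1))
Evaluate the dominant behaviour as x → +∞; each term tends to a finite value or vanishes.
Limit = 12.

Final answer: 12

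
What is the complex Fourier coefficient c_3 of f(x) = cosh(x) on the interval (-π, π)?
Compute the real Fourier coefficients first: a_3 = -sinh(π)/(5·π), b_3 = 0.
Then c_3 = (a_3 − i·b_3)/2 = -sinh(π)/(10·π).

Final answer: -sinh(π)/(10·π)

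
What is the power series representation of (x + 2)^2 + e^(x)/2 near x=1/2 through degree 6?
e^(1/2)/2 + 25/4 + (e^(1/2)/2 + 5)·(x - 1/2) + (e^(1/2)/4 + 1)·(x - 1/2)^2 + e^(1/2)·(x - 1/2)^3/12 + e^(1/2)·(x - 1/2)^4/48 + e^(1/2)·(x - 1/2)^5/240 + e^(1/2)·(x - 1/2)^6/1440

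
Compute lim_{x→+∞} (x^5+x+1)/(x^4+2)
This is an ∞/∞ indeterminate form as x → +∞.
Divide numerator and denominator by x^5 and let the lower-order terms vanish; the numerator's degree 5 exceeds the denominator's degree 4, so the quotient diverges.
Limit = ∞.

Final answer: ∞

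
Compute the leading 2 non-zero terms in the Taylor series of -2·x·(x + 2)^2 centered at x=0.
-8·x^2 - 8·x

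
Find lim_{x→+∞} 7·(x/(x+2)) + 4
Evaluate the dominant behaviour as x → +∞; each term tends to a finite value or vanishes.
Limit = 11.

Final answer: 11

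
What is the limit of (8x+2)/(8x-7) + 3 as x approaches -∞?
Evaluate the dominant behaviour as x → -∞; each term tends to a finite value or vanishes.
Limit = 4.

Final answer: 4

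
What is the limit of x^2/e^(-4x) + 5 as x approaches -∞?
The quotient is an ∞/∞ indeterminate form as x → -∞.
Compare growth rates of the dominant terms (exponentials ≫ polynomials ≫ logarithms), or apply L'Hôpital's rule; the quotient → 0.
Adding the constant: 0 + 5 = 5. Limit = 5.

Final answer: 5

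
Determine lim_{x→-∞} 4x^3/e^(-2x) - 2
The quotient is an ∞/∞ indeterminate form as x → -∞.
Compare growth rates of the dominant terms (exponentials ≫ polynomials ≫ logarithms), or apply L'Hôpital's rule; the quotient → 0.
Adding the constant: 0 - 2 = -2. Limit = -2.

Final answer: -2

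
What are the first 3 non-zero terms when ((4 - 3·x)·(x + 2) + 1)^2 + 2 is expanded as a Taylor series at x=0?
-50·x^2 - 36·x + 83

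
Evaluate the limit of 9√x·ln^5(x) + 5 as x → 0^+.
The product is a 0·∞ indeterminate form at x → 0⁺.
Rewrite the product as 9·ln^5(x) / x^(-1/2) and apply L'Hôpital, or use the standard hierarchy x^(-1/2) ≫ |ln x|^5 as x → 0⁺.
The indeterminate product → 0, so the limit = 5.

Final answer: 5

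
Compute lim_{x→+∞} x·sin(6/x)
As x → +∞: let u = 6/x → 0⁺; then x·sin(6/x) = 6·sin(u)/u → 6·1 = 6.
Limit = 6.

Final answer: 6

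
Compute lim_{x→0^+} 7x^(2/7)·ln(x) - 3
The product is a 0·∞ indeterminate form at x → 0⁺.
Rewrite the product as 7·ln(x) / x^(-2/7) and apply L'Hôpital, or use the standard hierarchy x^(-2/7) ≫ |ln x| as x → 0⁺.
The indeterminate product → 0, so the limit = -3.

Final answer: -3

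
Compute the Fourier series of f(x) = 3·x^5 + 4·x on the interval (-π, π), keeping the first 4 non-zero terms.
(-120·π^2 + 6·π^4 + 728)·sin(x) + (-3·π^4 - 53/2 + 15·π^2)·sin(2·x) + (-40·π^2/9 + 152/27 + 2·π^4)·sin(3·x) + (-3·π^4/2 - 173/64 + 15·π^2/8)·sin(4·x)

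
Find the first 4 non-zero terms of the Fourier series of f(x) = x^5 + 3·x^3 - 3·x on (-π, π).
(-34·π^2 + 2·π^4 + 198)·sin(x) + (-π^4 + 2·π^2)·sin(2·x) + (-190/81 + 14·π^2/27 + 2·π^4/3)·sin(3·x) + (-π^4/2 - 7·π^2/8 + 117/64)·sin(4·x)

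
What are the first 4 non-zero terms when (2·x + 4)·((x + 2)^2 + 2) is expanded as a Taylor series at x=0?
2·x^3 + 12·x^2 + 28·x + 24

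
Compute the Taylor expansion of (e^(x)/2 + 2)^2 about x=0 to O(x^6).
x^5/12 + x^4/4 + 2·x^3/3 + 3·x^2/2 + 5·x/2 + 25/4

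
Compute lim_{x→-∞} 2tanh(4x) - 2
Evaluate the dominant behaviour as x → -∞; each term tends to a finite value or vanishes.
Limit = -4.

Final answer: -4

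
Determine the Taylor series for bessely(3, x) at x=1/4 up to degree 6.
bessely(3, 1/4) + (bessely(2, 1/4)/2 - bessely(4, 1/4)/2)·(x - 1/4) + (bessely(5, 1/4)/8 + bessely(1, 1/4)/8 - bessely(3, 1/4)/4)·(x - 1/4)^2 + (bessely(4, 1/4)/16 + bessely(0, 1/4)/48 - bessely(2, 1/4)/16 - bessely(6, 1/4)/48)·(x - 1/4)^3 + (bessely(7, 1/4)/384 + bessely(3, 1/4)/64 - 5·bessely(1, 1/4)/384 - bessely(5, 1/4)/96)·(x - 1/4)^4 + (bessely(6, 1/4)/768 + 11·bessely(2, 1/4)/3840 - bessely(0, 1/4)/768 - bessely(4, 1/4)/384 - bessely(8, 1/4)/3840)·(x - 1/4)^5 + (bessely(9, 1/4)/46080 + bessely(5, 1/4)/3072 + 7·bessely(1, 1/4)/15360 - 7·bessely(3, 1/4)/15360 - bessely(7, 1/4)/7680)·(x - 1/4)^6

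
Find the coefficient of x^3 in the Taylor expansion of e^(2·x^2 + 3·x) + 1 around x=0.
Expand to order 3: e^(2·x^2 + 3·x) + 1 = 21·x^3/2 + 13·x^2/2 + 3·x + 2 + O(x^4).
The coefficient of x^3 is 21/2.

Final answer: 21/2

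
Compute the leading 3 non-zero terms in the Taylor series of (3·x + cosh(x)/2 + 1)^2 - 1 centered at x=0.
39·x^2/4 + 9·x + 5/4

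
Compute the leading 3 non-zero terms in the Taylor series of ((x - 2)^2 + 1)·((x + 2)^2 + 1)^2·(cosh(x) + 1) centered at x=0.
105·x^2/2 + 200·x + 250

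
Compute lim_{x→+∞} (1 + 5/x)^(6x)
As x → +∞: write (1 + 5/x)^(6x) = ((1 + 5/x)^x)^6 → (e^5)^6 = e^30.
Limit = e^(30).

Final answer: e^(30)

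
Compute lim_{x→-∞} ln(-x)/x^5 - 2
The quotient is an ∞/∞ indeterminate form as x → -∞.
Compare growth rates of the dominant terms (exponentials ≫ polynomials ≫ logarithms), or apply L'Hôpital's rule; the quotient → 0.
Adding the constant: 0 - 2 = -2. Limit = -2.

Final answer: -2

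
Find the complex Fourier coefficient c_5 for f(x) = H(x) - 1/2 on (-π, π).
Compute the real Fourier coefficients first: a_5 = 0, b_5 = 2/(5·π).
Then c_5 = (a_5 − i·b_5)/2 = -i/(5·π).

Final answer: -i/(5·π)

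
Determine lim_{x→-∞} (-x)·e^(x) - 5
The product is a 0·∞ indeterminate form at x → -∞.
Rewrite the product as (-x) / e^(-x) (an ∞/∞ form) and apply L'Hôpital, or use the standard hierarchy e^(|x|) ≫ |(-x)| as x → -∞.
The indeterminate product → 0, so the limit = -5.

Final answer: -5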